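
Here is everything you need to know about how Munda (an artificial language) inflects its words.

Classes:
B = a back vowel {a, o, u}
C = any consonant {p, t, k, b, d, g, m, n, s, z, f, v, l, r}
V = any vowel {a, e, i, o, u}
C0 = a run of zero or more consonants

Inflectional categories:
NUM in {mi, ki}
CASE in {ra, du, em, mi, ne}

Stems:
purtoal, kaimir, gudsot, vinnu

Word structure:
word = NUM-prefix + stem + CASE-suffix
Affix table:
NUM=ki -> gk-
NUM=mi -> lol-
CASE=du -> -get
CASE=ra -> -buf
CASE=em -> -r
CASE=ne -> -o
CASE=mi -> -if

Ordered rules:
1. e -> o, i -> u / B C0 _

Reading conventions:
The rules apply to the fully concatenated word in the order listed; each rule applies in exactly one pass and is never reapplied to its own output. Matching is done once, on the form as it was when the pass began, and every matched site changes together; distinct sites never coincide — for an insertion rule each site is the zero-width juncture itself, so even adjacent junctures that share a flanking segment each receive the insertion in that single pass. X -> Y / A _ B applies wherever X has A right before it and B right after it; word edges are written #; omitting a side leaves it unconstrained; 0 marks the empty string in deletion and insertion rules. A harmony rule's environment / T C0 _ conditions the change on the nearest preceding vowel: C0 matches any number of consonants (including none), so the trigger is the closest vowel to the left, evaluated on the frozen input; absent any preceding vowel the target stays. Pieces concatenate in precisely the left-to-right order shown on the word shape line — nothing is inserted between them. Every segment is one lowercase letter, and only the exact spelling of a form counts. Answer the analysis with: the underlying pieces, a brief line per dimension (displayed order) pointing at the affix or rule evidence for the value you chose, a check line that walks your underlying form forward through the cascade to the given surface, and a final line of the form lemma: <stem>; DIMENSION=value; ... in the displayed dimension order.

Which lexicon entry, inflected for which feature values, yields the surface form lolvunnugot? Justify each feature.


underlying: lol-vinnu-get
NUM=mi - signalled by the affix lol-
CASE=du - signalled by the affix -get
check: lolvinnuget -> lolvunnugot
lemma: vinnu; NUM=mi; CASE=du


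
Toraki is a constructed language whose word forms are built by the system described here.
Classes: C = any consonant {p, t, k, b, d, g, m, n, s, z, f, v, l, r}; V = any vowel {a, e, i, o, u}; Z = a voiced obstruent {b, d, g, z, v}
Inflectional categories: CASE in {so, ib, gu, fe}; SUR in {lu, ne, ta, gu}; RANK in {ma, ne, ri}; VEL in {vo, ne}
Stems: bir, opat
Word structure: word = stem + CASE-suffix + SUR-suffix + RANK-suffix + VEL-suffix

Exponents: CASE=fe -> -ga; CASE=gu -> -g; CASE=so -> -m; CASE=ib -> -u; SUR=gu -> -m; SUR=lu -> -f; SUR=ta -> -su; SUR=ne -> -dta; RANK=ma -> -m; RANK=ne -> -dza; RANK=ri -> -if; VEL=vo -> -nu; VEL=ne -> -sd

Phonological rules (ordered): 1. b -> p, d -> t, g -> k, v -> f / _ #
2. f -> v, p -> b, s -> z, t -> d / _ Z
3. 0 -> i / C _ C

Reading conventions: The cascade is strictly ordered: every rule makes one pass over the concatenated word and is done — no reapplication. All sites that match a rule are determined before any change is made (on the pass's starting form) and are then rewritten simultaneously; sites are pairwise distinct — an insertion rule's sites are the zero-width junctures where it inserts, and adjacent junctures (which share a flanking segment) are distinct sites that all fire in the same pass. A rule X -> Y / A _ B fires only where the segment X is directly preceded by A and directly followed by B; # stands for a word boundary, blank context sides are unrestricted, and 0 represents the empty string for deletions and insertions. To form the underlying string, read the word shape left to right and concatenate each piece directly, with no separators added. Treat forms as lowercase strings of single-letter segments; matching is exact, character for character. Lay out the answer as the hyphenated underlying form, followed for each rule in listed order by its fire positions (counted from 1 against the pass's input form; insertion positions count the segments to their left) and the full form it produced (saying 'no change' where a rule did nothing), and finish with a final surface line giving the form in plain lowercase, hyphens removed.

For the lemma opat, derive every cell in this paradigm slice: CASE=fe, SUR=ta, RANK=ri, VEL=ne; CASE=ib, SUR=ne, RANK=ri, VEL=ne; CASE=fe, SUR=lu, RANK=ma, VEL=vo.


cell CASE=fe, SUR=ta, RANK=ri, VEL=ne:
underlying: opat-ga-su-if-sd
1. b -> p, d -> t, g -> k, v -> f / _ #: fires at position(s) 12: opatgasuifst
2. f -> v, p -> b, s -> z, t -> d / _ Z: fires at position(s) 4: opadgasuifst
3. 0 -> i / C _ C: inserts after position(s) 4, 10, 11: opadigasuifisit
surface: opadigasuifisit

cell CASE=ib, SUR=ne, RANK=ri, VEL=ne:
underlying: opat-u-dta-if-sd
1. b -> p, d -> t, g -> k, v -> f / _ #: fires at position(s) 12: opatudtaifst
2. f -> v, p -> b, s -> z, t -> d / _ Z: no change
3. 0 -> i / C _ C: inserts after position(s) 6, 10, 11: opatuditaifisit
surface: opatuditaifisit

cell CASE=fe, SUR=lu, RANK=ma, VEL=vo:
underlying: opat-ga-f-m-nu
1. b -> p, d -> t, g -> k, v -> f / _ #: no change
2. f -> v, p -> b, s -> z, t -> d / _ Z: fires at position(s) 4: opadgafmnu
3. 0 -> i / C _ C: inserts after position(s) 4, 7, 8: opadigafiminu
surface: opadigafiminu


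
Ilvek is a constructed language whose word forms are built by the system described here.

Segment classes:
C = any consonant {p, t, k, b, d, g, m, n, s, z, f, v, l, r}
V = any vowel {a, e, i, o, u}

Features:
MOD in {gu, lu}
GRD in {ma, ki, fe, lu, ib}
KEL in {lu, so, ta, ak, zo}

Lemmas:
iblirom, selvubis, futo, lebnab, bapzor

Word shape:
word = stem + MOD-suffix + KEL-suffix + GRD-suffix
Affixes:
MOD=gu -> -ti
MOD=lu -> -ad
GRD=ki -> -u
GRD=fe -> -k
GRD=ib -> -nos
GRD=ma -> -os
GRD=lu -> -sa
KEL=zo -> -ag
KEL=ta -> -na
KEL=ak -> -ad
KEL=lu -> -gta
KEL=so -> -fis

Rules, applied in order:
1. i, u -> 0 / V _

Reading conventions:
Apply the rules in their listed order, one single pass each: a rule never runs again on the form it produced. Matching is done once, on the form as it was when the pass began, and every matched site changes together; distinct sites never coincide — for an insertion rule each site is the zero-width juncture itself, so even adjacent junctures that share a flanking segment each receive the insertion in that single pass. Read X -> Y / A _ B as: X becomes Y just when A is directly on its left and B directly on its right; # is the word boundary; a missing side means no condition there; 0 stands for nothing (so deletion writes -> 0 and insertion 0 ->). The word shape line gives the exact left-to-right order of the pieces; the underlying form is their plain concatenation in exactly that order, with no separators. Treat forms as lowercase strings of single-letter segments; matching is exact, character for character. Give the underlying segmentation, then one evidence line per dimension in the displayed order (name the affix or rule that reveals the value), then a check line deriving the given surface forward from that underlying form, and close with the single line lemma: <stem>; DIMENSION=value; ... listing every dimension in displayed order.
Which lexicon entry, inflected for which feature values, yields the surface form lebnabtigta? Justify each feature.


underlying: lebnab-ti-gta-u
MOD=gu - signalled by the affix -ti
GRD=ki - signalled by the affix -u
KEL=lu - signalled by the affix -gta
check: lebnabtigtau -> lebnabtigta
lemma: lebnab; MOD=gu; GRD=ki; KEL=lu


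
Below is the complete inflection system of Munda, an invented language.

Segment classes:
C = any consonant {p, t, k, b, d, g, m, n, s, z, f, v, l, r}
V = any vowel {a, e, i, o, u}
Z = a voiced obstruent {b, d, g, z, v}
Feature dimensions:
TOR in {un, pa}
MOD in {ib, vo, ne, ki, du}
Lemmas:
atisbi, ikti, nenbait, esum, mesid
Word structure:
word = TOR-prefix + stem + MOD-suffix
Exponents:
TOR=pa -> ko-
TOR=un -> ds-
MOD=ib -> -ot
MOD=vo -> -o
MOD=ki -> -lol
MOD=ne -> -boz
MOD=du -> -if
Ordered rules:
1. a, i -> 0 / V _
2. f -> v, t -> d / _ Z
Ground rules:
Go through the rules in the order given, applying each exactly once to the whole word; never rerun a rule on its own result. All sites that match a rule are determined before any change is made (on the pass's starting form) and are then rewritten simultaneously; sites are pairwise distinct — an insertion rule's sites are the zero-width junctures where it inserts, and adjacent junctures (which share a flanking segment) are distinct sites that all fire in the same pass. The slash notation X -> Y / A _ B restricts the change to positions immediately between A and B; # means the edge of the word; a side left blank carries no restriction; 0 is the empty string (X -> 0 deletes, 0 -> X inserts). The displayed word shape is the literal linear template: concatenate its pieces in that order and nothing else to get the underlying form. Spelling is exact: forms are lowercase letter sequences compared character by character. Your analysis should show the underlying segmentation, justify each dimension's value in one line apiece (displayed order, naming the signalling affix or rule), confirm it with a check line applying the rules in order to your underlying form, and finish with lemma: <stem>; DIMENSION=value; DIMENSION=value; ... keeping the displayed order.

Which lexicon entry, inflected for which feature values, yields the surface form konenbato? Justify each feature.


underlying: ko-nenbait-o
TOR=pa - signalled by the affix ko-
MOD=vo - signalled by the affix -o
check: konenbaito -> konenbato -> konenbato
lemma: nenbait; TOR=pa; MOD=vo


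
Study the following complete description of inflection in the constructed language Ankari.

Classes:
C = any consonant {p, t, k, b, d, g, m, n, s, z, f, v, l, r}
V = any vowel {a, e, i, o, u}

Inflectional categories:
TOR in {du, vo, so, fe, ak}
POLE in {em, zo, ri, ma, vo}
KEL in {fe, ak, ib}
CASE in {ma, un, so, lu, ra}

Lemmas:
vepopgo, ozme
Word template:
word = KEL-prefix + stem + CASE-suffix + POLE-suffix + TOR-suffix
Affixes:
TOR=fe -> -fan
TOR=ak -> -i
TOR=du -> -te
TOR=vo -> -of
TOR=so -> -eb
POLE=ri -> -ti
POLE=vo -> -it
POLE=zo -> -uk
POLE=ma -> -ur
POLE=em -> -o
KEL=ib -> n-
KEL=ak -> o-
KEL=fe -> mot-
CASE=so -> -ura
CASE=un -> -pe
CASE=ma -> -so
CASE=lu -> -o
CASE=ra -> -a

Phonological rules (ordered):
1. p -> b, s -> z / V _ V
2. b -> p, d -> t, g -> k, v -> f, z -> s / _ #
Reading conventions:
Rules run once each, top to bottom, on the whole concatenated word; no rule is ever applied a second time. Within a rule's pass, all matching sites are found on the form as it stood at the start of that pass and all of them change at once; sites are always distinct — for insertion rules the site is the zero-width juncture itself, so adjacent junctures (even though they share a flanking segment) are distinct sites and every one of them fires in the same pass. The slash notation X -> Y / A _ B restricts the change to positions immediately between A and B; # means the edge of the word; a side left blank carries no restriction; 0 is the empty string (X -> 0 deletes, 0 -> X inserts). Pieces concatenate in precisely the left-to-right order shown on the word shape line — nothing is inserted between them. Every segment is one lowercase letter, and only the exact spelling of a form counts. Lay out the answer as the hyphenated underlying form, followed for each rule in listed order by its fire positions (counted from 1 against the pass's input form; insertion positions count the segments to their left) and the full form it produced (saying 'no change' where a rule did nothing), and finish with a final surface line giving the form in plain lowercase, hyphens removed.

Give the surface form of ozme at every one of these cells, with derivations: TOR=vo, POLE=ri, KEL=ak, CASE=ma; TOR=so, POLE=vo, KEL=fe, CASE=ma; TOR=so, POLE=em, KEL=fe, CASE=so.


cell TOR=vo, POLE=ri, KEL=ak, CASE=ma:
underlying: o-ozme-so-ti-of
1. p -> b, s -> z / V _ V: fires at position(s) 6: oozmezotiof
2. b -> p, d -> t, g -> k, v -> f, z -> s / _ #: no change
surface: oozmezotiof

cell TOR=so, POLE=vo, KEL=fe, CASE=ma:
underlying: mot-ozme-so-it-eb
1. p -> b, s -> z / V _ V: fires at position(s) 8: motozmezoiteb
2. b -> p, d -> t, g -> k, v -> f, z -> s / _ #: fires at position(s) 13: motozmezoitep
surface: motozmezoitep

cell TOR=so, POLE=em, KEL=fe, CASE=so:
underlying: mot-ozme-ura-o-eb
1. p -> b, s -> z / V _ V: no change
2. b -> p, d -> t, g -> k, v -> f, z -> s / _ #: fires at position(s) 13: motozmeuraoep
surface: motozmeuraoep


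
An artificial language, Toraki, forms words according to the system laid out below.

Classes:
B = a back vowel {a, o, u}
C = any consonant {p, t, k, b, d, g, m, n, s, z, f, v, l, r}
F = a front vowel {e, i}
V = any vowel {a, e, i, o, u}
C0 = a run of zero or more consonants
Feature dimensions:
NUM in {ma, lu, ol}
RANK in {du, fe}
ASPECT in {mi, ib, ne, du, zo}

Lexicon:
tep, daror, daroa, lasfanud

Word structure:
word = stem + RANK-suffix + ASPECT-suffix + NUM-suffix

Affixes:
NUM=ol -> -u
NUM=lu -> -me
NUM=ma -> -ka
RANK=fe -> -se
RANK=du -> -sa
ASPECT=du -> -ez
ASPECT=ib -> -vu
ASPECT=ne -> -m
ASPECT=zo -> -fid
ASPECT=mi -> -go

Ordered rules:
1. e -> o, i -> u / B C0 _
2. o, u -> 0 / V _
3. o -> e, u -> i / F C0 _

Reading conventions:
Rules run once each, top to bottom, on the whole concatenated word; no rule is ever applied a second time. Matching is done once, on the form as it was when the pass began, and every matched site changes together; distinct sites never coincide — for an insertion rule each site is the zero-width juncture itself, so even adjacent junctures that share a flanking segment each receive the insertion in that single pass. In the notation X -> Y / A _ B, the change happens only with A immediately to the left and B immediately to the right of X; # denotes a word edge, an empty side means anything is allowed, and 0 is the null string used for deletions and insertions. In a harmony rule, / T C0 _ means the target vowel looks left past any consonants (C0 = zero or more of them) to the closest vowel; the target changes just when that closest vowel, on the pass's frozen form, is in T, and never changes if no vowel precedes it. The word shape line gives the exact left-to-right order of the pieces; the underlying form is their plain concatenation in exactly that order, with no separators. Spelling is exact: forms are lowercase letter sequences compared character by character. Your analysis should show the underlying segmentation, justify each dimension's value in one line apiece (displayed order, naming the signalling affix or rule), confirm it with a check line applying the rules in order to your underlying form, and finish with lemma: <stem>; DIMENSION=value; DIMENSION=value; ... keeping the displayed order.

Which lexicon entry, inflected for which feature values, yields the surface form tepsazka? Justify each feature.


underlying: tep-sa-ez-ka
NUM=ma - signalled by the affix -ka
RANK=du - signalled by the affix -sa
ASPECT=du - signalled by the affix -ez
check: tepsaezka -> tepsaozka -> tepsazka -> tepsazka
lemma: tep; NUM=ma; RANK=du; ASPECT=du


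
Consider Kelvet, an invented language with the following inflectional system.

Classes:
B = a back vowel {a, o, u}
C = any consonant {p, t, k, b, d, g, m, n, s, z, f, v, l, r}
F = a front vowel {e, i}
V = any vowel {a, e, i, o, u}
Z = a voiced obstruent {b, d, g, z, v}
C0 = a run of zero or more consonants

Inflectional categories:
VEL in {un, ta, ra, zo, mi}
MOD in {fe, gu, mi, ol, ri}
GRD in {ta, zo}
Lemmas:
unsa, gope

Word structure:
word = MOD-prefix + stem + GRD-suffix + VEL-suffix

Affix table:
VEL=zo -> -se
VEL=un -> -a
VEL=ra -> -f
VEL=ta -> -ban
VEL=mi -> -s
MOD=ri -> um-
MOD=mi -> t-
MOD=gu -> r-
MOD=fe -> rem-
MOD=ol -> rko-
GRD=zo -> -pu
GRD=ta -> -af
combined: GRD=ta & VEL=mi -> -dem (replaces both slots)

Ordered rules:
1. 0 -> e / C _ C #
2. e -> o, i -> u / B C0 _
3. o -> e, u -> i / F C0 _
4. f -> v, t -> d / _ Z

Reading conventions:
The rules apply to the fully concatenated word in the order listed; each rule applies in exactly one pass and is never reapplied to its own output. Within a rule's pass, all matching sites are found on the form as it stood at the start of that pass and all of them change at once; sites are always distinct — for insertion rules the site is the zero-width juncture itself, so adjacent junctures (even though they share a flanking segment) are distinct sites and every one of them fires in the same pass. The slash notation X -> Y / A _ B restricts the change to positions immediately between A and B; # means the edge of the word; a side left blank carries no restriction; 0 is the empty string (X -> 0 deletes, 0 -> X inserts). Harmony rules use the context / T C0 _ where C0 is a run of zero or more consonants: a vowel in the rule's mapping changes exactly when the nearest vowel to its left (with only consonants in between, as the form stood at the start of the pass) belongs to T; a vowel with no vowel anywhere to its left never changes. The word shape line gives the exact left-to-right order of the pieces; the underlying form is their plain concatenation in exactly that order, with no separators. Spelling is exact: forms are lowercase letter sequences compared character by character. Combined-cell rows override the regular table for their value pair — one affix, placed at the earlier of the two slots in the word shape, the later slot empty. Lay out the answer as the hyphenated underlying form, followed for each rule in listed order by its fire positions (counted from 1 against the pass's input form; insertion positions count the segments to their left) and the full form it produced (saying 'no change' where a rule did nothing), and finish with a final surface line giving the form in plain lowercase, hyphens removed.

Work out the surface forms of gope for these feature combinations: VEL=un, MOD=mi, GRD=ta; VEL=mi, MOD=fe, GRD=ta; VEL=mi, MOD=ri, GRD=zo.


cell VEL=un, MOD=mi, GRD=ta:
underlying: t-gope-af-a
1. 0 -> e / C _ C #: no change
2. e -> o, i -> u / B C0 _: fires at position(s) 5: tgopoafa
3. o -> e, u -> i / F C0 _: no change
4. f -> v, t -> d / _ Z: fires at position(s) 1: dgopoafa
surface: dgopoafa

cell VEL=mi, MOD=fe, GRD=ta:
underlying: rem-gope-dem
1. 0 -> e / C _ C #: no change
2. e -> o, i -> u / B C0 _: fires at position(s) 7: remgopodem
3. o -> e, u -> i / F C0 _: fires at position(s) 5: remgepodem
4. f -> v, t -> d / _ Z: no change
surface: remgepodem

cell VEL=mi, MOD=ri, GRD=zo:
underlying: um-gope-pu-s
1. 0 -> e / C _ C #: no change
2. e -> o, i -> u / B C0 _: fires at position(s) 6: umgopopus
3. o -> e, u -> i / F C0 _: no change
4. f -> v, t -> d / _ Z: no change
surface: umgopopus


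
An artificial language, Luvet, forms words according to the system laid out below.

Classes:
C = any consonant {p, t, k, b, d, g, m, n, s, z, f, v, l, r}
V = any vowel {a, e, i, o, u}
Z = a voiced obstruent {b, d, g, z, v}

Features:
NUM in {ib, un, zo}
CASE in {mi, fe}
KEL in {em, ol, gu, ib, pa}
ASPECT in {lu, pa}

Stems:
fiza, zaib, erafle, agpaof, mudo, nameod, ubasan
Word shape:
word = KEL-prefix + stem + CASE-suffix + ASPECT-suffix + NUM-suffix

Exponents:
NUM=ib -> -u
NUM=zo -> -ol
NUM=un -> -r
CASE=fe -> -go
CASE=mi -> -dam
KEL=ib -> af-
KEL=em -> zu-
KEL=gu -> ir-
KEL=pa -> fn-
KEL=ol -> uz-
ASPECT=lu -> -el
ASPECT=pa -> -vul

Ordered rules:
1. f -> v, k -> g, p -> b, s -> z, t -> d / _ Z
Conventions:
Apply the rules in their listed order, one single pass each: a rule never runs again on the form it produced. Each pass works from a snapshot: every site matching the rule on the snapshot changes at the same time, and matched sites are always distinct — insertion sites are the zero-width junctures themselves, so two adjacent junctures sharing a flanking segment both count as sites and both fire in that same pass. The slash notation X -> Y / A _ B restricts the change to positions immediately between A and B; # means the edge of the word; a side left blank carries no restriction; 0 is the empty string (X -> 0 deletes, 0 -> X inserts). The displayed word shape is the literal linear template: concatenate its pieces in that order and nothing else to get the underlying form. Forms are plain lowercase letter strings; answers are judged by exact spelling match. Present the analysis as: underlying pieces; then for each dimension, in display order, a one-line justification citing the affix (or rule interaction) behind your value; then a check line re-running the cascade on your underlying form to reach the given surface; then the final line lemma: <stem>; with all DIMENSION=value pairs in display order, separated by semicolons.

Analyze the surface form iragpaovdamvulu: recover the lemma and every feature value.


underlying: ir-agpaof-dam-vul-u
NUM=ib - signalled by the affix -u
CASE=mi - signalled by the affix -dam
KEL=gu - signalled by the affix ir-
ASPECT=pa - signalled by the affix -vul
check: iragpaofdamvulu -> iragpaovdamvulu
lemma: agpaof; NUM=ib; CASE=mi; KEL=gu; ASPECT=pa


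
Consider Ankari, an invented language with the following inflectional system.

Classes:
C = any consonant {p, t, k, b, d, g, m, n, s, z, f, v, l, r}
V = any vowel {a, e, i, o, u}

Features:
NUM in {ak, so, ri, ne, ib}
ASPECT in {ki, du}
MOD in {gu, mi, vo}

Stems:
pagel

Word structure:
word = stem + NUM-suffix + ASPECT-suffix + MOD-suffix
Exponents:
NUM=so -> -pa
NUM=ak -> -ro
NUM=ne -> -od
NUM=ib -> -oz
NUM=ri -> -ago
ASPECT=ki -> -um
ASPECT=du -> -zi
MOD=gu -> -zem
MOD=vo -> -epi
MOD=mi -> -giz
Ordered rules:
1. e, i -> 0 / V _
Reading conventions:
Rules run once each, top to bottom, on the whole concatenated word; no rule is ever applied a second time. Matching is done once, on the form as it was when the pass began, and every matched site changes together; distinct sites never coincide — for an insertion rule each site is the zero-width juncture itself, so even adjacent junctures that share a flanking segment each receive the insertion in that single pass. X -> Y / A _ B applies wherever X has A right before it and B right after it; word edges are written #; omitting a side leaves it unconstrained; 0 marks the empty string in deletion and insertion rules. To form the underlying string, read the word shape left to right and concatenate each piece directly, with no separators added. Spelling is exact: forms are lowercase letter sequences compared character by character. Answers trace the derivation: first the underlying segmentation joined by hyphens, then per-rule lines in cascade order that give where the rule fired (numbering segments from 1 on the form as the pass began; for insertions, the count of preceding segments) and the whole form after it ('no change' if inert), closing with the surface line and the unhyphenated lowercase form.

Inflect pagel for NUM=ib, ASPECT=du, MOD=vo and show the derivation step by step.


underlying: pagel-oz-zi-epi
1. e, i -> 0 / V _: fires at position(s) 10: pagelozzipi
surface: pagelozzipi


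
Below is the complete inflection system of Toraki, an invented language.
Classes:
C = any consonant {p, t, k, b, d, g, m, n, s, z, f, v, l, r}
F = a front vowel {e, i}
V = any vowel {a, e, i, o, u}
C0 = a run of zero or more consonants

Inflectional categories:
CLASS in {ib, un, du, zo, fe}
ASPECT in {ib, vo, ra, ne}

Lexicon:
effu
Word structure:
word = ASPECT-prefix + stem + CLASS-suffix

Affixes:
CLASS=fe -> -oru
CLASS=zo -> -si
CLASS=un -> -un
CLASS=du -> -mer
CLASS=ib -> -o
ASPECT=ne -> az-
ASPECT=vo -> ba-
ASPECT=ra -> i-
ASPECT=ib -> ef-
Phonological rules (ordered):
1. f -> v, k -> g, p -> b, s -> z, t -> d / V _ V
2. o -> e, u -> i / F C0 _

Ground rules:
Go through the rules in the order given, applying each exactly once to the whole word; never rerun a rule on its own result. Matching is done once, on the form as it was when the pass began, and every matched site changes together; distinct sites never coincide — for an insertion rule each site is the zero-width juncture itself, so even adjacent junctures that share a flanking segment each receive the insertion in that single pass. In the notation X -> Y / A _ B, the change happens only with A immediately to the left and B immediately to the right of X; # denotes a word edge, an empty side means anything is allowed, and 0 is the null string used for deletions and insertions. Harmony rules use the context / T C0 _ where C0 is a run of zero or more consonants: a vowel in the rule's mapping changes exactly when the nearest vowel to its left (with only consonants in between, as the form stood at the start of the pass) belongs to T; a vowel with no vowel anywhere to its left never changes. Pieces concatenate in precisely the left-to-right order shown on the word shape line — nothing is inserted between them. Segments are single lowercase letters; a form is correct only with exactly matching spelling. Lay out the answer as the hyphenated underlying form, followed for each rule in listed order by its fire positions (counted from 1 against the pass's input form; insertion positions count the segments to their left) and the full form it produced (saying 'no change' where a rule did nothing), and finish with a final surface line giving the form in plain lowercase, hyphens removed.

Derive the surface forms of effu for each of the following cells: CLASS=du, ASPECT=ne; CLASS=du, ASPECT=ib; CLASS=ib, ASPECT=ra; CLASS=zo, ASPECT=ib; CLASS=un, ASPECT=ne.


cell CLASS=du, ASPECT=ne:
underlying: az-effu-mer
1. f -> v, k -> g, p -> b, s -> z, t -> d / V _ V: no change
2. o -> e, u -> i / F C0 _: fires at position(s) 6: azeffimer
surface: azeffimer

cell CLASS=du, ASPECT=ib:
underlying: ef-effu-mer
1. f -> v, k -> g, p -> b, s -> z, t -> d / V _ V: fires at position(s) 2: eveffumer
2. o -> e, u -> i / F C0 _: fires at position(s) 6: eveffimer
surface: eveffimer

cell CLASS=ib, ASPECT=ra:
underlying: i-effu-o
1. f -> v, k -> g, p -> b, s -> z, t -> d / V _ V: no change
2. o -> e, u -> i / F C0 _: fires at position(s) 5: ieffio
surface: ieffio

cell CLASS=zo, ASPECT=ib:
underlying: ef-effu-si
1. f -> v, k -> g, p -> b, s -> z, t -> d / V _ V: fires at position(s) 2, 7: eveffuzi
2. o -> e, u -> i / F C0 _: fires at position(s) 6: eveffizi
surface: eveffizi

cell CLASS=un, ASPECT=ne:
underlying: az-effu-un
1. f -> v, k -> g, p -> b, s -> z, t -> d / V _ V: no change
2. o -> e, u -> i / F C0 _: fires at position(s) 6: azeffiun
surface: azeffiun


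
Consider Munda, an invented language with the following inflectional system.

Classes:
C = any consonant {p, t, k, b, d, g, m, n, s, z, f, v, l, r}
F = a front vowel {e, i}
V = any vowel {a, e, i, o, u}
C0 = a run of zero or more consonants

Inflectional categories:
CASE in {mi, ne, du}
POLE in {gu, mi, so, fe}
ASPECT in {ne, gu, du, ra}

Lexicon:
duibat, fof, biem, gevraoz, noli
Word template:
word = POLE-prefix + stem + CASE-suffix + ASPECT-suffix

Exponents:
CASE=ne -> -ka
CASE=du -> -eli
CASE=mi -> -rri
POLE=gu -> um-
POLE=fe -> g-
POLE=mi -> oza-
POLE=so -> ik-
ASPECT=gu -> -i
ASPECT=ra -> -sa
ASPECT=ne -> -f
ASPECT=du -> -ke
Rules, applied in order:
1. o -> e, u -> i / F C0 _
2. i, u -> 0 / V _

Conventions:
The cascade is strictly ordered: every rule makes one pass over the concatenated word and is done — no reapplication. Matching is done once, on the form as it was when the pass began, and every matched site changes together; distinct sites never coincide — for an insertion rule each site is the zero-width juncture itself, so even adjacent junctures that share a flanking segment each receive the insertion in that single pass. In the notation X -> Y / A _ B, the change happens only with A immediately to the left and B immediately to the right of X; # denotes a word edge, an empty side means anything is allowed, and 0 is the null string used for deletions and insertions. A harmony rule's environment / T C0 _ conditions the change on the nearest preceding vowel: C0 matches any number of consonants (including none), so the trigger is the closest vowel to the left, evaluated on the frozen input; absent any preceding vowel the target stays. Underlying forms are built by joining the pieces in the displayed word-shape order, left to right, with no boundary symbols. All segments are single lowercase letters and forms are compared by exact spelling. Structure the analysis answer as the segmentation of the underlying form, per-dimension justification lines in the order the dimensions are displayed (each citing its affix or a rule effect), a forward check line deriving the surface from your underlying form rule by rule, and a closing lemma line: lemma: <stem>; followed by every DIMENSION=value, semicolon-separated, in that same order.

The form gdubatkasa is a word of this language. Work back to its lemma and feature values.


underlying: g-duibat-ka-sa
CASE=ne - signalled by the affix -ka
POLE=fe - signalled by the affix g-
ASPECT=ra - signalled by the affix -sa
check: gduibatkasa -> gduibatkasa -> gdubatkasa
lemma: duibat; CASE=ne; POLE=fe; ASPECT=ra


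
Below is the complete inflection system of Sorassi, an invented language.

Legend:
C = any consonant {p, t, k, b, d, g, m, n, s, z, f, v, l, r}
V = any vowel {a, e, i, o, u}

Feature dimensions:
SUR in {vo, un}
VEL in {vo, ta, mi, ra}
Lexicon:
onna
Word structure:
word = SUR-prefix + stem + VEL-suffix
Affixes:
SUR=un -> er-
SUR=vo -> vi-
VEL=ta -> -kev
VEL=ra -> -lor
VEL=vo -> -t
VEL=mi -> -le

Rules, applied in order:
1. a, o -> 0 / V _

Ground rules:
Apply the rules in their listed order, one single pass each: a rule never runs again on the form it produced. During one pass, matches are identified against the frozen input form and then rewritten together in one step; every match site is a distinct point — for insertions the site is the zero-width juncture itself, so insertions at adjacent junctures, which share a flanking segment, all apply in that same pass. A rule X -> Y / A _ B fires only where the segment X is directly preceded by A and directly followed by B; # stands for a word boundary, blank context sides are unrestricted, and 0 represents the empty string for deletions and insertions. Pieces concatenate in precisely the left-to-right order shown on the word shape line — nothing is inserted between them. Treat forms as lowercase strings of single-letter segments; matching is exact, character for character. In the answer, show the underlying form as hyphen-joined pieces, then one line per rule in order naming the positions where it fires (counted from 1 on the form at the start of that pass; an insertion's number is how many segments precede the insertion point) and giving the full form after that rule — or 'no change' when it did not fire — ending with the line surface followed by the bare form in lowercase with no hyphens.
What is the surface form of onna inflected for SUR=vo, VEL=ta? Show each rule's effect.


underlying: vi-onna-kev
1. a, o -> 0 / V _: fires at position(s) 3: vinnakev
surface: vinnakev


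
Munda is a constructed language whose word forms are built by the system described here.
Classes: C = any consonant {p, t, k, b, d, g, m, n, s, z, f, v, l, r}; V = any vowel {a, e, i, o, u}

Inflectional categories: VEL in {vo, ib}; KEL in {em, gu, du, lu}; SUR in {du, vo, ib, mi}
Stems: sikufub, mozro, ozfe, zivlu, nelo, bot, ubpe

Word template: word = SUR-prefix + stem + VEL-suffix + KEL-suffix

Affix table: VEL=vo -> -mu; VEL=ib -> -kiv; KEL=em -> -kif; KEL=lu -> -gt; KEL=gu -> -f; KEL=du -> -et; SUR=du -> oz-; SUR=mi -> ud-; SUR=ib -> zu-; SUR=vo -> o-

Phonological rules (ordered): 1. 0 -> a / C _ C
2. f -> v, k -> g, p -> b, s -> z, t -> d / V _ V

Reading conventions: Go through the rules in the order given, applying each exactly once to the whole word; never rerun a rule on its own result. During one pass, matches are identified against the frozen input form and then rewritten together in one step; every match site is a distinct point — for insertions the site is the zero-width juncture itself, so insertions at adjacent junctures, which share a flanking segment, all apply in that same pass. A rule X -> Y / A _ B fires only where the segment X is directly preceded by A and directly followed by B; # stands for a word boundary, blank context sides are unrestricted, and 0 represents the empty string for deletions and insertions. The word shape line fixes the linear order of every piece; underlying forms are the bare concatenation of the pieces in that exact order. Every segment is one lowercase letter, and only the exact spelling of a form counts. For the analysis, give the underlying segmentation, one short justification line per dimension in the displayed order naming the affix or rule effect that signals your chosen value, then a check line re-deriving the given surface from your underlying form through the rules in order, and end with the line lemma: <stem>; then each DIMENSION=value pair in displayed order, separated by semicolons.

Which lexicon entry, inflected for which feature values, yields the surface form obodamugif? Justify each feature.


underlying: o-bot-mu-kif
VEL=vo - signalled by the affix -mu
KEL=em - signalled by the affix -kif
SUR=vo - signalled by the affix o-
check: obotmukif -> obotamukif -> obodamugif
lemma: bot; VEL=vo; KEL=em; SUR=vo


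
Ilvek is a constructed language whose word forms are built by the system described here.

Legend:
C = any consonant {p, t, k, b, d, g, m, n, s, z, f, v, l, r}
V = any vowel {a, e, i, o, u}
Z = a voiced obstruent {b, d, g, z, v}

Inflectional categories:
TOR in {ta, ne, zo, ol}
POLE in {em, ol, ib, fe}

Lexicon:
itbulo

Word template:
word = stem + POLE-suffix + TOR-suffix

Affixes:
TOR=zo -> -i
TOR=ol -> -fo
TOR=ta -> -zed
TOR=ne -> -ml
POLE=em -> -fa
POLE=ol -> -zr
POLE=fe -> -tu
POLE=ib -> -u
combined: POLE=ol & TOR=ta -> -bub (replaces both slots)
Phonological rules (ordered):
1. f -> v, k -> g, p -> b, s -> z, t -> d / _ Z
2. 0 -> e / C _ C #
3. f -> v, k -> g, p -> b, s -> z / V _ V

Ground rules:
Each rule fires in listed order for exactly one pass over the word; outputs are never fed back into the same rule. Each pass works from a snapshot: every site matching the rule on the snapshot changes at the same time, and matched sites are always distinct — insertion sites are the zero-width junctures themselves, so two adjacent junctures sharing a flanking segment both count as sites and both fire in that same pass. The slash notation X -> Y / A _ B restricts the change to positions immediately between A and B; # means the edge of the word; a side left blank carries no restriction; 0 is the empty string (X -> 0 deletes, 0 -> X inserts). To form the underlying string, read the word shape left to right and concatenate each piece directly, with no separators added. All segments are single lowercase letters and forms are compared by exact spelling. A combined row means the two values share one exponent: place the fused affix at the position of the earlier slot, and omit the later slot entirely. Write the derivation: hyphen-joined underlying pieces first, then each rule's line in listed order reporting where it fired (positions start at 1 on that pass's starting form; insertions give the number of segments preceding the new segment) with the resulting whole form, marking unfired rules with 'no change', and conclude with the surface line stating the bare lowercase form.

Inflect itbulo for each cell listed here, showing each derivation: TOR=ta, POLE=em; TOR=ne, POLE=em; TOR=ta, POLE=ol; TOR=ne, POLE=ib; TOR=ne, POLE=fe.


cell TOR=ta, POLE=em:
underlying: itbulo-fa-zed
1. f -> v, k -> g, p -> b, s -> z, t -> d / _ Z: fires at position(s) 2: idbulofazed
2. 0 -> e / C _ C #: no change
3. f -> v, k -> g, p -> b, s -> z / V _ V: fires at position(s) 7: idbulovazed
surface: idbulovazed

cell TOR=ne, POLE=em:
underlying: itbulo-fa-ml
1. f -> v, k -> g, p -> b, s -> z, t -> d / _ Z: fires at position(s) 2: idbulofaml
2. 0 -> e / C _ C #: inserts after position(s) 9: idbulofamel
3. f -> v, k -> g, p -> b, s -> z / V _ V: fires at position(s) 7: idbulovamel
surface: idbulovamel

cell TOR=ta, POLE=ol:
underlying: itbulo-bub
1. f -> v, k -> g, p -> b, s -> z, t -> d / _ Z: fires at position(s) 2: idbulobub
2. 0 -> e / C _ C #: no change
3. f -> v, k -> g, p -> b, s -> z / V _ V: no change
surface: idbulobub

cell TOR=ne, POLE=ib:
underlying: itbulo-u-ml
1. f -> v, k -> g, p -> b, s -> z, t -> d / _ Z: fires at position(s) 2: idbulouml
2. 0 -> e / C _ C #: inserts after position(s) 8: idbuloumel
3. f -> v, k -> g, p -> b, s -> z / V _ V: no change
surface: idbuloumel

cell TOR=ne, POLE=fe:
underlying: itbulo-tu-ml
1. f -> v, k -> g, p -> b, s -> z, t -> d / _ Z: fires at position(s) 2: idbulotuml
2. 0 -> e / C _ C #: inserts after position(s) 9: idbulotumel
3. f -> v, k -> g, p -> b, s -> z / V _ V: no change
surface: idbulotumel


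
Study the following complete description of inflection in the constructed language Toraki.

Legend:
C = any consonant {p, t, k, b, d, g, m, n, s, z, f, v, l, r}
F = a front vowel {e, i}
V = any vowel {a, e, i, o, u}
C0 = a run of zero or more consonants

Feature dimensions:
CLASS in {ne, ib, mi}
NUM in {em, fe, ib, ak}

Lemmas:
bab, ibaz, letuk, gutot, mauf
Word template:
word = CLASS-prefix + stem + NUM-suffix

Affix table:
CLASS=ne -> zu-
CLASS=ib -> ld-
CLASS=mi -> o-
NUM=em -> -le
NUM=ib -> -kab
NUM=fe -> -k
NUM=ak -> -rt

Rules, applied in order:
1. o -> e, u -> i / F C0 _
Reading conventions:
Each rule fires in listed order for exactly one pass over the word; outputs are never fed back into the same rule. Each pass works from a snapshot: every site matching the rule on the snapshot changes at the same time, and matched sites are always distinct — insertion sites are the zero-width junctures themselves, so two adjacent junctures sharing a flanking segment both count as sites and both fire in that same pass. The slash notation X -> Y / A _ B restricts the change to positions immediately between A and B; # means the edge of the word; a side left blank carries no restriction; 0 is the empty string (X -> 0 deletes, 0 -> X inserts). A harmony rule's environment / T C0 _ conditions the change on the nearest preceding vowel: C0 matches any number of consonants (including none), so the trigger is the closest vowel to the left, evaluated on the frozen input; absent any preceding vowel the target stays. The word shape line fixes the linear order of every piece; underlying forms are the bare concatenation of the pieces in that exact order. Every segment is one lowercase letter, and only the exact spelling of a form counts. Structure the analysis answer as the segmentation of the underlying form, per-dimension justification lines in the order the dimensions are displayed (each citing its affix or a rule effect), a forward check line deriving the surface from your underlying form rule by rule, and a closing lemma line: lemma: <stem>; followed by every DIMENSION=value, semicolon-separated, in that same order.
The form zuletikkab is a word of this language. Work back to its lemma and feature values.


underlying: zu-letuk-kab
CLASS=ne - signalled by the affix zu-
NUM=ib - signalled by the affix -kab
check: zuletukkab -> zuletikkab
lemma: letuk; CLASS=ne; NUM=ib


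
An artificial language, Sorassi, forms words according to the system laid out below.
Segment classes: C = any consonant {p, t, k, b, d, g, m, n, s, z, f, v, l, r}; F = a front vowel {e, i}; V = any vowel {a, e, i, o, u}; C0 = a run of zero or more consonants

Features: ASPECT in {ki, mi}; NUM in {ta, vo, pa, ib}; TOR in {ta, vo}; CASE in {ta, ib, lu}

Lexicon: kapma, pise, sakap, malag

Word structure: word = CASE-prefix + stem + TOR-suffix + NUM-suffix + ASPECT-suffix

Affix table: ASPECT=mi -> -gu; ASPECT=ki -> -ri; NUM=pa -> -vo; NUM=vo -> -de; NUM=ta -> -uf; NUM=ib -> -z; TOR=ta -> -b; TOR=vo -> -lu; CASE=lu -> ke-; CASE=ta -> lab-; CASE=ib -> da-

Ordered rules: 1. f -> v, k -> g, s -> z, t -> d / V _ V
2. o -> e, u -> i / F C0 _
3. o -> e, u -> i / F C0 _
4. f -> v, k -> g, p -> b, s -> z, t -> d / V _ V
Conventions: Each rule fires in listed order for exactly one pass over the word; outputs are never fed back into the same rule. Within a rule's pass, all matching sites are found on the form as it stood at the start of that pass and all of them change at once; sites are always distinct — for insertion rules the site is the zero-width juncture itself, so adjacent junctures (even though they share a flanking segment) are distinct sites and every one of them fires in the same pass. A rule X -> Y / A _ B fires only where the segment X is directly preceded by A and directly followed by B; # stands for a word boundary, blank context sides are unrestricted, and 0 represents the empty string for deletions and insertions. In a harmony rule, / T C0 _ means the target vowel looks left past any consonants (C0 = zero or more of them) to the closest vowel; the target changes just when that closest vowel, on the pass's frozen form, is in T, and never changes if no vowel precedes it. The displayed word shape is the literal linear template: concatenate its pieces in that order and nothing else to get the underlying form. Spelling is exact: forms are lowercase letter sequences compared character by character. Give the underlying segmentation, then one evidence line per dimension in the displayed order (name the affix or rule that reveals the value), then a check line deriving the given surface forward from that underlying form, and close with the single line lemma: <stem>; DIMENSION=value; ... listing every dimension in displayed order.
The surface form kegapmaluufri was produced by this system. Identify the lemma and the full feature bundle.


underlying: ke-kapma-lu-uf-ri
ASPECT=ki - signalled by the affix -ri
NUM=ta - signalled by the affix -uf
TOR=vo - signalled by the affix -lu
CASE=lu - signalled by the affix ke-
check: kekapmaluufri -> kegapmaluufri -> kegapmaluufri -> kegapmaluufri -> kegapmaluufri
lemma: kapma; ASPECT=ki; NUM=ta; TOR=vo; CASE=lu
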